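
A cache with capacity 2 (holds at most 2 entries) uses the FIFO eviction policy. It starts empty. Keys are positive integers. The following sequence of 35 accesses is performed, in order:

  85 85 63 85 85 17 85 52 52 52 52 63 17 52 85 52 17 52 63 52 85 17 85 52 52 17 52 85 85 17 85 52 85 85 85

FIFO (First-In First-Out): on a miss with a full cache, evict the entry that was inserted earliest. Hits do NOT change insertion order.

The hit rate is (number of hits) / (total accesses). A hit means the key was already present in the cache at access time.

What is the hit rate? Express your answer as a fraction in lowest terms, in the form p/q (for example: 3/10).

Answer: 16/35

Derivation:
FIFO simulation (capacity=2):
  1. access 85: MISS. Cache (old->new): [85]
  2. access 85: HIT. Cache (old->new): [85]
  3. access 63: MISS. Cache (old->new): [85 63]
  4. access 85: HIT. Cache (old->new): [85 63]
  5. access 85: HIT. Cache (old->new): [85 63]
  6. access 17: MISS, evict 85. Cache (old->new): [63 17]
  7. access 85: MISS, evict 63. Cache (old->new): [17 85]
  8. access 52: MISS, evict 17. Cache (old->new): [85 52]
  9. access 52: HIT. Cache (old->new): [85 52]
  10. access 52: HIT. Cache (old->new): [85 52]
  11. access 52: HIT. Cache (old->new): [85 52]
  12. access 63: MISS, evict 85. Cache (old->new): [52 63]
  13. access 17: MISS, evict 52. Cache (old->new): [63 17]
  14. access 52: MISS, evict 63. Cache (old->new): [17 52]
  15. access 85: MISS, evict 17. Cache (old->new): [52 85]
  16. access 52: HIT. Cache (old->new): [52 85]
  17. access 17: MISS, evict 52. Cache (old->new): [85 17]
  18. access 52: MISS, evict 85. Cache (old->new): [17 52]
  19. access 63: MISS, evict 17. Cache (old->new): [52 63]
  20. access 52: HIT. Cache (old->new): [52 63]
  21. access 85: MISS, evict 52. Cache (old->new): [63 85]
  22. access 17: MISS, evict 63. Cache (old->new): [85 17]
  23. access 85: HIT. Cache (old->new): [85 17]
  24. access 52: MISS, evict 85. Cache (old->new): [17 52]
  25. access 52: HIT. Cache (old->new): [17 52]
  26. access 17: HIT. Cache (old->new): [17 52]
  27. access 52: HIT. Cache (old->new): [17 52]
  28. access 85: MISS, evict 17. Cache (old->new): [52 85]
  29. access 85: HIT. Cache (old->new): [52 85]
  30. access 17: MISS, evict 52. Cache (old->new): [85 17]
  31. access 85: HIT. Cache (old->new): [85 17]
  32. access 52: MISS, evict 85. Cache (old->new): [17 52]
  33. access 85: MISS, evict 17. Cache (old->new): [52 85]
  34. access 85: HIT. Cache (old->new): [52 85]
  35. access 85: HIT. Cache (old->new): [52 85]
Total: 16 hits, 19 misses, 17 evictions

Hit rate = 16/35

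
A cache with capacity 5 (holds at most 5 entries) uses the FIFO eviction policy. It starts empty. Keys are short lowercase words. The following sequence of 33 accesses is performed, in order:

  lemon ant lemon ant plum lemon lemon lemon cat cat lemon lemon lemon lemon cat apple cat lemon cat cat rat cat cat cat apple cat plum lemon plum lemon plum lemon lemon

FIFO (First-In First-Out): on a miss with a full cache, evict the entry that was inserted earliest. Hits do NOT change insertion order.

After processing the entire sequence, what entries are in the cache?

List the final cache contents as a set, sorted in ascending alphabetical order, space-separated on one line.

FIFO simulation (capacity=5):
  1. access lemon: MISS. Cache (old->new): [lemon]
  2. access ant: MISS. Cache (old->new): [lemon ant]
  3. access lemon: HIT. Cache (old->new): [lemon ant]
  4. access ant: HIT. Cache (old->new): [lemon ant]
  5. access plum: MISS. Cache (old->new): [lemon ant plum]
  6. access lemon: HIT. Cache (old->new): [lemon ant plum]
  7. access lemon: HIT. Cache (old->new): [lemon ant plum]
  8. access lemon: HIT. Cache (old->new): [lemon ant plum]
  9. access cat: MISS. Cache (old->new): [lemon ant plum cat]
  10. access cat: HIT. Cache (old->new): [lemon ant plum cat]
  11. access lemon: HIT. Cache (old->new): [lemon ant plum cat]
  12. access lemon: HIT. Cache (old->new): [lemon ant plum cat]
  13. access lemon: HIT. Cache (old->new): [lemon ant plum cat]
  14. access lemon: HIT. Cache (old->new): [lemon ant plum cat]
  15. access cat: HIT. Cache (old->new): [lemon ant plum cat]
  16. access apple: MISS. Cache (old->new): [lemon ant plum cat apple]
  17. access cat: HIT. Cache (old->new): [lemon ant plum cat apple]
  18. access lemon: HIT. Cache (old->new): [lemon ant plum cat apple]
  19. access cat: HIT. Cache (old->new): [lemon ant plum cat apple]
  20. access cat: HIT. Cache (old->new): [lemon ant plum cat apple]
  21. access rat: MISS, evict lemon. Cache (old->new): [ant plum cat apple rat]
  22. access cat: HIT. Cache (old->new): [ant plum cat apple rat]
  23. access cat: HIT. Cache (old->new): [ant plum cat apple rat]
  24. access cat: HIT. Cache (old->new): [ant plum cat apple rat]
  25. access apple: HIT. Cache (old->new): [ant plum cat apple rat]
  26. access cat: HIT. Cache (old->new): [ant plum cat apple rat]
  27. access plum: HIT. Cache (old->new): [ant plum cat apple rat]
  28. access lemon: MISS, evict ant. Cache (old->new): [plum cat apple rat lemon]
  29. access plum: HIT. Cache (old->new): [plum cat apple rat lemon]
  30. access lemon: HIT. Cache (old->new): [plum cat apple rat lemon]
  31. access plum: HIT. Cache (old->new): [plum cat apple rat lemon]
  32. access lemon: HIT. Cache (old->new): [plum cat apple rat lemon]
  33. access lemon: HIT. Cache (old->new): [plum cat apple rat lemon]
Total: 26 hits, 7 misses, 2 evictions

Answer: apple cat lemon plum rat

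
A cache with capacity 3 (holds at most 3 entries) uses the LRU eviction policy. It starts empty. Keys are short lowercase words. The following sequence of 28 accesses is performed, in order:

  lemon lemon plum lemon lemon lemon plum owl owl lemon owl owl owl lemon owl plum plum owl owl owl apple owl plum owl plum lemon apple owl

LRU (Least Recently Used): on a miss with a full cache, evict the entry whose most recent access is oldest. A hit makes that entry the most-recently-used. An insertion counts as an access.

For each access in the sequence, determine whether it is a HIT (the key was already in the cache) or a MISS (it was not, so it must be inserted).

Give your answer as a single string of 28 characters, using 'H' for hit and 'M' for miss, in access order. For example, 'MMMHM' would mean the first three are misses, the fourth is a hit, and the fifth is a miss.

LRU simulation (capacity=3):
  1. access lemon: MISS. Cache (LRU->MRU): [lemon]
  2. access lemon: HIT. Cache (LRU->MRU): [lemon]
  3. access plum: MISS. Cache (LRU->MRU): [lemon plum]
  4. access lemon: HIT. Cache (LRU->MRU): [plum lemon]
  5. access lemon: HIT. Cache (LRU->MRU): [plum lemon]
  6. access lemon: HIT. Cache (LRU->MRU): [plum lemon]
  7. access plum: HIT. Cache (LRU->MRU): [lemon plum]
  8. access owl: MISS. Cache (LRU->MRU): [lemon plum owl]
  9. access owl: HIT. Cache (LRU->MRU): [lemon plum owl]
  10. access lemon: HIT. Cache (LRU->MRU): [plum owl lemon]
  11. access owl: HIT. Cache (LRU->MRU): [plum lemon owl]
  12. access owl: HIT. Cache (LRU->MRU): [plum lemon owl]
  13. access owl: HIT. Cache (LRU->MRU): [plum lemon owl]
  14. access lemon: HIT. Cache (LRU->MRU): [plum owl lemon]
  15. access owl: HIT. Cache (LRU->MRU): [plum lemon owl]
  16. access plum: HIT. Cache (LRU->MRU): [lemon owl plum]
  17. access plum: HIT. Cache (LRU->MRU): [lemon owl plum]
  18. access owl: HIT. Cache (LRU->MRU): [lemon plum owl]
  19. access owl: HIT. Cache (LRU->MRU): [lemon plum owl]
  20. access owl: HIT. Cache (LRU->MRU): [lemon plum owl]
  21. access apple: MISS, evict lemon. Cache (LRU->MRU): [plum owl apple]
  22. access owl: HIT. Cache (LRU->MRU): [plum apple owl]
  23. access plum: HIT. Cache (LRU->MRU): [apple owl plum]
  24. access owl: HIT. Cache (LRU->MRU): [apple plum owl]
  25. access plum: HIT. Cache (LRU->MRU): [apple owl plum]
  26. access lemon: MISS, evict apple. Cache (LRU->MRU): [owl plum lemon]
  27. access apple: MISS, evict owl. Cache (LRU->MRU): [plum lemon apple]
  28. access owl: MISS, evict plum. Cache (LRU->MRU): [lemon apple owl]
Total: 21 hits, 7 misses, 4 evictions

Answer: MHMHHHHMHHHHHHHHHHHHMHHHHMMM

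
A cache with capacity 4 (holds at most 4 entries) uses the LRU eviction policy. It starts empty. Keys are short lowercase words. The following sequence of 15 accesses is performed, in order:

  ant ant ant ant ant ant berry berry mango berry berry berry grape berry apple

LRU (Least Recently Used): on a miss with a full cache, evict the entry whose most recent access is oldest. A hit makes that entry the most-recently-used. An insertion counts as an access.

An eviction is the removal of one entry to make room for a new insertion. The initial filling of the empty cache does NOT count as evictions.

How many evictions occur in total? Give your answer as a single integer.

LRU simulation (capacity=4):
  1. access ant: MISS. Cache (LRU->MRU): [ant]
  2. access ant: HIT. Cache (LRU->MRU): [ant]
  3. access ant: HIT. Cache (LRU->MRU): [ant]
  4. access ant: HIT. Cache (LRU->MRU): [ant]
  5. access ant: HIT. Cache (LRU->MRU): [ant]
  6. access ant: HIT. Cache (LRU->MRU): [ant]
  7. access berry: MISS. Cache (LRU->MRU): [ant berry]
  8. access berry: HIT. Cache (LRU->MRU): [ant berry]
  9. access mango: MISS. Cache (LRU->MRU): [ant berry mango]
  10. access berry: HIT. Cache (LRU->MRU): [ant mango berry]
  11. access berry: HIT. Cache (LRU->MRU): [ant mango berry]
  12. access berry: HIT. Cache (LRU->MRU): [ant mango berry]
  13. access grape: MISS. Cache (LRU->MRU): [ant mango berry grape]
  14. access berry: HIT. Cache (LRU->MRU): [ant mango grape berry]
  15. access apple: MISS, evict ant. Cache (LRU->MRU): [mango grape berry apple]
Total: 10 hits, 5 misses, 1 evictions

Answer: 1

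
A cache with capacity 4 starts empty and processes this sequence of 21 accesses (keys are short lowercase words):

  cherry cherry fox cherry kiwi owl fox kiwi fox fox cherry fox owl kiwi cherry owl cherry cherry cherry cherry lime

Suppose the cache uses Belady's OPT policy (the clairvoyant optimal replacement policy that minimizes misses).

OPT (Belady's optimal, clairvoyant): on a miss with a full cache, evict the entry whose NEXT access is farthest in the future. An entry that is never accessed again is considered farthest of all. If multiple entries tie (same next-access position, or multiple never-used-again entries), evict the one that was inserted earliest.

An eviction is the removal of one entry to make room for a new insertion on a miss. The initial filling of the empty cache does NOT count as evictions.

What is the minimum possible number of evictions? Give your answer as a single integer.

Answer: 1

Derivation:
OPT (Belady) simulation (capacity=4):
  1. access cherry: MISS. Cache: [cherry]
  2. access cherry: HIT. Next use of cherry: step 4. Cache: [cherry]
  3. access fox: MISS. Cache: [cherry fox]
  4. access cherry: HIT. Next use of cherry: step 11. Cache: [cherry fox]
  5. access kiwi: MISS. Cache: [cherry fox kiwi]
  6. access owl: MISS. Cache: [cherry fox kiwi owl]
  7. access fox: HIT. Next use of fox: step 9. Cache: [cherry fox kiwi owl]
  8. access kiwi: HIT. Next use of kiwi: step 14. Cache: [cherry fox kiwi owl]
  9. access fox: HIT. Next use of fox: step 10. Cache: [cherry fox kiwi owl]
  10. access fox: HIT. Next use of fox: step 12. Cache: [cherry fox kiwi owl]
  11. access cherry: HIT. Next use of cherry: step 15. Cache: [cherry fox kiwi owl]
  12. access fox: HIT. Next use of fox: never. Cache: [cherry fox kiwi owl]
  13. access owl: HIT. Next use of owl: step 16. Cache: [cherry fox kiwi owl]
  14. access kiwi: HIT. Next use of kiwi: never. Cache: [cherry fox kiwi owl]
  15. access cherry: HIT. Next use of cherry: step 17. Cache: [cherry fox kiwi owl]
  16. access owl: HIT. Next use of owl: never. Cache: [cherry fox kiwi owl]
  17. access cherry: HIT. Next use of cherry: step 18. Cache: [cherry fox kiwi owl]
  18. access cherry: HIT. Next use of cherry: step 19. Cache: [cherry fox kiwi owl]
  19. access cherry: HIT. Next use of cherry: step 20. Cache: [cherry fox kiwi owl]
  20. access cherry: HIT. Next use of cherry: never. Cache: [cherry fox kiwi owl]
  21. access lime: MISS, evict cherry (next use: never). Cache: [fox kiwi owl lime]
Total: 16 hits, 5 misses, 1 evictions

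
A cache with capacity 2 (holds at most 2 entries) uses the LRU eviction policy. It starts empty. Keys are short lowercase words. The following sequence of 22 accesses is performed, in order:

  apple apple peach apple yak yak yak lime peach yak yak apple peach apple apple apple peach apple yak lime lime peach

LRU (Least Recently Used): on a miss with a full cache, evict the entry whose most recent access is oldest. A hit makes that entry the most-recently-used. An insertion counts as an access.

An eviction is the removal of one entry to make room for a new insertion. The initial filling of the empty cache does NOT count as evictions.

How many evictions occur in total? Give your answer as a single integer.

LRU simulation (capacity=2):
  1. access apple: MISS. Cache (LRU->MRU): [apple]
  2. access apple: HIT. Cache (LRU->MRU): [apple]
  3. access peach: MISS. Cache (LRU->MRU): [apple peach]
  4. access apple: HIT. Cache (LRU->MRU): [peach apple]
  5. access yak: MISS, evict peach. Cache (LRU->MRU): [apple yak]
  6. access yak: HIT. Cache (LRU->MRU): [apple yak]
  7. access yak: HIT. Cache (LRU->MRU): [apple yak]
  8. access lime: MISS, evict apple. Cache (LRU->MRU): [yak lime]
  9. access peach: MISS, evict yak. Cache (LRU->MRU): [lime peach]
  10. access yak: MISS, evict lime. Cache (LRU->MRU): [peach yak]
  11. access yak: HIT. Cache (LRU->MRU): [peach yak]
  12. access apple: MISS, evict peach. Cache (LRU->MRU): [yak apple]
  13. access peach: MISS, evict yak. Cache (LRU->MRU): [apple peach]
  14. access apple: HIT. Cache (LRU->MRU): [peach apple]
  15. access apple: HIT. Cache (LRU->MRU): [peach apple]
  16. access apple: HIT. Cache (LRU->MRU): [peach apple]
  17. access peach: HIT. Cache (LRU->MRU): [apple peach]
  18. access apple: HIT. Cache (LRU->MRU): [peach apple]
  19. access yak: MISS, evict peach. Cache (LRU->MRU): [apple yak]
  20. access lime: MISS, evict apple. Cache (LRU->MRU): [yak lime]
  21. access lime: HIT. Cache (LRU->MRU): [yak lime]
  22. access peach: MISS, evict yak. Cache (LRU->MRU): [lime peach]
Total: 11 hits, 11 misses, 9 evictions

Answer: 9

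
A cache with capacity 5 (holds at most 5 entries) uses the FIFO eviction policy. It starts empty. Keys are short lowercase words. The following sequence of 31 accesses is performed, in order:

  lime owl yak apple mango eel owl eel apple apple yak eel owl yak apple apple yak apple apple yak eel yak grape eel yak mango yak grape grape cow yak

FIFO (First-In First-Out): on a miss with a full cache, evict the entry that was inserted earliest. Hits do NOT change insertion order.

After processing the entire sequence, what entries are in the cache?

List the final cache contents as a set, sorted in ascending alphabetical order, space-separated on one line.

Answer: cow eel grape mango yak

Derivation:
FIFO simulation (capacity=5):
  1. access lime: MISS. Cache (old->new): [lime]
  2. access owl: MISS. Cache (old->new): [lime owl]
  3. access yak: MISS. Cache (old->new): [lime owl yak]
  4. access apple: MISS. Cache (old->new): [lime owl yak apple]
  5. access mango: MISS. Cache (old->new): [lime owl yak apple mango]
  6. access eel: MISS, evict lime. Cache (old->new): [owl yak apple mango eel]
  7. access owl: HIT. Cache (old->new): [owl yak apple mango eel]
  8. access eel: HIT. Cache (old->new): [owl yak apple mango eel]
  9. access apple: HIT. Cache (old->new): [owl yak apple mango eel]
  10. access apple: HIT. Cache (old->new): [owl yak apple mango eel]
  11. access yak: HIT. Cache (old->new): [owl yak apple mango eel]
  12. access eel: HIT. Cache (old->new): [owl yak apple mango eel]
  13. access owl: HIT. Cache (old->new): [owl yak apple mango eel]
  14. access yak: HIT. Cache (old->new): [owl yak apple mango eel]
  15. access apple: HIT. Cache (old->new): [owl yak apple mango eel]
  16. access apple: HIT. Cache (old->new): [owl yak apple mango eel]
  17. access yak: HIT. Cache (old->new): [owl yak apple mango eel]
  18. access apple: HIT. Cache (old->new): [owl yak apple mango eel]
  19. access apple: HIT. Cache (old->new): [owl yak apple mango eel]
  20. access yak: HIT. Cache (old->new): [owl yak apple mango eel]
  21. access eel: HIT. Cache (old->new): [owl yak apple mango eel]
  22. access yak: HIT. Cache (old->new): [owl yak apple mango eel]
  23. access grape: MISS, evict owl. Cache (old->new): [yak apple mango eel grape]
  24. access eel: HIT. Cache (old->new): [yak apple mango eel grape]
  25. access yak: HIT. Cache (old->new): [yak apple mango eel grape]
  26. access mango: HIT. Cache (old->new): [yak apple mango eel grape]
  27. access yak: HIT. Cache (old->new): [yak apple mango eel grape]
  28. access grape: HIT. Cache (old->new): [yak apple mango eel grape]
  29. access grape: HIT. Cache (old->new): [yak apple mango eel grape]
  30. access cow: MISS, evict yak. Cache (old->new): [apple mango eel grape cow]
  31. access yak: MISS, evict apple. Cache (old->new): [mango eel grape cow yak]
Total: 22 hits, 9 misses, 4 evictions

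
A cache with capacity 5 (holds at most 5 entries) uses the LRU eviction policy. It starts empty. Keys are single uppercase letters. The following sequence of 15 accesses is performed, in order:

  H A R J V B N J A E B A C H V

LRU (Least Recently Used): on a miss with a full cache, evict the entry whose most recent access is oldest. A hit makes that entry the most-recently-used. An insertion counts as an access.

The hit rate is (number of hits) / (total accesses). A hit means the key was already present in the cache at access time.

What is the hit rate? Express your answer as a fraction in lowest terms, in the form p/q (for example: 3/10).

Answer: 1/5

Derivation:
LRU simulation (capacity=5):
  1. access H: MISS. Cache (LRU->MRU): [H]
  2. access A: MISS. Cache (LRU->MRU): [H A]
  3. access R: MISS. Cache (LRU->MRU): [H A R]
  4. access J: MISS. Cache (LRU->MRU): [H A R J]
  5. access V: MISS. Cache (LRU->MRU): [H A R J V]
  6. access B: MISS, evict H. Cache (LRU->MRU): [A R J V B]
  7. access N: MISS, evict A. Cache (LRU->MRU): [R J V B N]
  8. access J: HIT. Cache (LRU->MRU): [R V B N J]
  9. access A: MISS, evict R. Cache (LRU->MRU): [V B N J A]
  10. access E: MISS, evict V. Cache (LRU->MRU): [B N J A E]
  11. access B: HIT. Cache (LRU->MRU): [N J A E B]
  12. access A: HIT. Cache (LRU->MRU): [N J E B A]
  13. access C: MISS, evict N. Cache (LRU->MRU): [J E B A C]
  14. access H: MISS, evict J. Cache (LRU->MRU): [E B A C H]
  15. access V: MISS, evict E. Cache (LRU->MRU): [B A C H V]
Total: 3 hits, 12 misses, 7 evictions

Hit rate = 3/15 = 1/5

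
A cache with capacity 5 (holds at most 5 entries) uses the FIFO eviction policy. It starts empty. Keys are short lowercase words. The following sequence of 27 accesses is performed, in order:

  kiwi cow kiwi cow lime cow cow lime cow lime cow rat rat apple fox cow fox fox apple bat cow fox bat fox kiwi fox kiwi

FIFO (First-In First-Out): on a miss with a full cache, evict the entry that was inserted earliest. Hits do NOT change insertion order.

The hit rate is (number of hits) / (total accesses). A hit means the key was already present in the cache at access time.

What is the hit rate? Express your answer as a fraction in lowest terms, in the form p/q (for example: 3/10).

FIFO simulation (capacity=5):
  1. access kiwi: MISS. Cache (old->new): [kiwi]
  2. access cow: MISS. Cache (old->new): [kiwi cow]
  3. access kiwi: HIT. Cache (old->new): [kiwi cow]
  4. access cow: HIT. Cache (old->new): [kiwi cow]
  5. access lime: MISS. Cache (old->new): [kiwi cow lime]
  6. access cow: HIT. Cache (old->new): [kiwi cow lime]
  7. access cow: HIT. Cache (old->new): [kiwi cow lime]
  8. access lime: HIT. Cache (old->new): [kiwi cow lime]
  9. access cow: HIT. Cache (old->new): [kiwi cow lime]
  10. access lime: HIT. Cache (old->new): [kiwi cow lime]
  11. access cow: HIT. Cache (old->new): [kiwi cow lime]
  12. access rat: MISS. Cache (old->new): [kiwi cow lime rat]
  13. access rat: HIT. Cache (old->new): [kiwi cow lime rat]
  14. access apple: MISS. Cache (old->new): [kiwi cow lime rat apple]
  15. access fox: MISS, evict kiwi. Cache (old->new): [cow lime rat apple fox]
  16. access cow: HIT. Cache (old->new): [cow lime rat apple fox]
  17. access fox: HIT. Cache (old->new): [cow lime rat apple fox]
  18. access fox: HIT. Cache (old->new): [cow lime rat apple fox]
  19. access apple: HIT. Cache (old->new): [cow lime rat apple fox]
  20. access bat: MISS, evict cow. Cache (old->new): [lime rat apple fox bat]
  21. access cow: MISS, evict lime. Cache (old->new): [rat apple fox bat cow]
  22. access fox: HIT. Cache (old->new): [rat apple fox bat cow]
  23. access bat: HIT. Cache (old->new): [rat apple fox bat cow]
  24. access fox: HIT. Cache (old->new): [rat apple fox bat cow]
  25. access kiwi: MISS, evict rat. Cache (old->new): [apple fox bat cow kiwi]
  26. access fox: HIT. Cache (old->new): [apple fox bat cow kiwi]
  27. access kiwi: HIT. Cache (old->new): [apple fox bat cow kiwi]
Total: 18 hits, 9 misses, 4 evictions

Hit rate = 18/27 = 2/3

Answer: 2/3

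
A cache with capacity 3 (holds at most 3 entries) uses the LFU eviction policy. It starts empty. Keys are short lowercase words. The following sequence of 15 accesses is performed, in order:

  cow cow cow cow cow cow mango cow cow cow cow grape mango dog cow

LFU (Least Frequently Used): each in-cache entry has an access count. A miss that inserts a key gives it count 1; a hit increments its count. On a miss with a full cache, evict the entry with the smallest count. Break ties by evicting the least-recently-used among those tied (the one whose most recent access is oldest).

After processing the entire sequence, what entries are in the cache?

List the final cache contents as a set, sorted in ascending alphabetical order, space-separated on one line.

Answer: cow dog mango

Derivation:
LFU simulation (capacity=3):
  1. access cow: MISS. Cache: [cow(c=1)]
  2. access cow: HIT, count now 2. Cache: [cow(c=2)]
  3. access cow: HIT, count now 3. Cache: [cow(c=3)]
  4. access cow: HIT, count now 4. Cache: [cow(c=4)]
  5. access cow: HIT, count now 5. Cache: [cow(c=5)]
  6. access cow: HIT, count now 6. Cache: [cow(c=6)]
  7. access mango: MISS. Cache: [mango(c=1) cow(c=6)]
  8. access cow: HIT, count now 7. Cache: [mango(c=1) cow(c=7)]
  9. access cow: HIT, count now 8. Cache: [mango(c=1) cow(c=8)]
  10. access cow: HIT, count now 9. Cache: [mango(c=1) cow(c=9)]
  11. access cow: HIT, count now 10. Cache: [mango(c=1) cow(c=10)]
  12. access grape: MISS. Cache: [mango(c=1) grape(c=1) cow(c=10)]
  13. access mango: HIT, count now 2. Cache: [grape(c=1) mango(c=2) cow(c=10)]
  14. access dog: MISS, evict grape(c=1). Cache: [dog(c=1) mango(c=2) cow(c=10)]
  15. access cow: HIT, count now 11. Cache: [dog(c=1) mango(c=2) cow(c=11)]
Total: 11 hits, 4 misses, 1 evictions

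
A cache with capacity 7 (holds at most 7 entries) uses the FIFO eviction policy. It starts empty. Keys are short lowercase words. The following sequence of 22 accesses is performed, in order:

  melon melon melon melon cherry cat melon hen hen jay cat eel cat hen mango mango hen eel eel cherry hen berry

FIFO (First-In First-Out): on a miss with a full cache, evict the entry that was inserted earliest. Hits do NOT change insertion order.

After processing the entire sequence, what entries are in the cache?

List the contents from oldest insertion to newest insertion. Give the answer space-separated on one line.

Answer: cherry cat hen jay eel mango berry

Derivation:
FIFO simulation (capacity=7):
  1. access melon: MISS. Cache (old->new): [melon]
  2. access melon: HIT. Cache (old->new): [melon]
  3. access melon: HIT. Cache (old->new): [melon]
  4. access melon: HIT. Cache (old->new): [melon]
  5. access cherry: MISS. Cache (old->new): [melon cherry]
  6. access cat: MISS. Cache (old->new): [melon cherry cat]
  7. access melon: HIT. Cache (old->new): [melon cherry cat]
  8. access hen: MISS. Cache (old->new): [melon cherry cat hen]
  9. access hen: HIT. Cache (old->new): [melon cherry cat hen]
  10. access jay: MISS. Cache (old->new): [melon cherry cat hen jay]
  11. access cat: HIT. Cache (old->new): [melon cherry cat hen jay]
  12. access eel: MISS. Cache (old->new): [melon cherry cat hen jay eel]
  13. access cat: HIT. Cache (old->new): [melon cherry cat hen jay eel]
  14. access hen: HIT. Cache (old->new): [melon cherry cat hen jay eel]
  15. access mango: MISS. Cache (old->new): [melon cherry cat hen jay eel mango]
  16. access mango: HIT. Cache (old->new): [melon cherry cat hen jay eel mango]
  17. access hen: HIT. Cache (old->new): [melon cherry cat hen jay eel mango]
  18. access eel: HIT. Cache (old->new): [melon cherry cat hen jay eel mango]
  19. access eel: HIT. Cache (old->new): [melon cherry cat hen jay eel mango]
  20. access cherry: HIT. Cache (old->new): [melon cherry cat hen jay eel mango]
  21. access hen: HIT. Cache (old->new): [melon cherry cat hen jay eel mango]
  22. access berry: MISS, evict melon. Cache (old->new): [cherry cat hen jay eel mango berry]
Total: 14 hits, 8 misses, 1 evictions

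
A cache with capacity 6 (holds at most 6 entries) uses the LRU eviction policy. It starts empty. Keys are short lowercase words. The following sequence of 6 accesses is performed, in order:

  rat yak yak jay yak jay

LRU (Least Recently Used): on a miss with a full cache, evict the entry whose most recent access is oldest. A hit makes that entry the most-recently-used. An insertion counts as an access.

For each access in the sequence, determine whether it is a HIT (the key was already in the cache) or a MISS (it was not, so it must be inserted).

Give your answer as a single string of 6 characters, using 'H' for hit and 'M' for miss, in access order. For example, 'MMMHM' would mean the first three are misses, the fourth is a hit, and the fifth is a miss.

LRU simulation (capacity=6):
  1. access rat: MISS. Cache (LRU->MRU): [rat]
  2. access yak: MISS. Cache (LRU->MRU): [rat yak]
  3. access yak: HIT. Cache (LRU->MRU): [rat yak]
  4. access jay: MISS. Cache (LRU->MRU): [rat yak jay]
  5. access yak: HIT. Cache (LRU->MRU): [rat jay yak]
  6. access jay: HIT. Cache (LRU->MRU): [rat yak jay]
Total: 3 hits, 3 misses, 0 evictions

Answer: MMHMHH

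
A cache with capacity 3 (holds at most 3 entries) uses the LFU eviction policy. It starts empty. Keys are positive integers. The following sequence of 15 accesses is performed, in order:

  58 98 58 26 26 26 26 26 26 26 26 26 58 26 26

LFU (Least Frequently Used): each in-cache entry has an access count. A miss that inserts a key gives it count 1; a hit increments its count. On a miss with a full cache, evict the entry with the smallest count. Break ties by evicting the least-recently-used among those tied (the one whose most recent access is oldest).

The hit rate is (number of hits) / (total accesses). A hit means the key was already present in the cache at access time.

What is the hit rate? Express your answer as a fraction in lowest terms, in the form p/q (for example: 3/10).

LFU simulation (capacity=3):
  1. access 58: MISS. Cache: [58(c=1)]
  2. access 98: MISS. Cache: [58(c=1) 98(c=1)]
  3. access 58: HIT, count now 2. Cache: [98(c=1) 58(c=2)]
  4. access 26: MISS. Cache: [98(c=1) 26(c=1) 58(c=2)]
  5. access 26: HIT, count now 2. Cache: [98(c=1) 58(c=2) 26(c=2)]
  6. access 26: HIT, count now 3. Cache: [98(c=1) 58(c=2) 26(c=3)]
  7. access 26: HIT, count now 4. Cache: [98(c=1) 58(c=2) 26(c=4)]
  8. access 26: HIT, count now 5. Cache: [98(c=1) 58(c=2) 26(c=5)]
  9. access 26: HIT, count now 6. Cache: [98(c=1) 58(c=2) 26(c=6)]
  10. access 26: HIT, count now 7. Cache: [98(c=1) 58(c=2) 26(c=7)]
  11. access 26: HIT, count now 8. Cache: [98(c=1) 58(c=2) 26(c=8)]
  12. access 26: HIT, count now 9. Cache: [98(c=1) 58(c=2) 26(c=9)]
  13. access 58: HIT, count now 3. Cache: [98(c=1) 58(c=3) 26(c=9)]
  14. access 26: HIT, count now 10. Cache: [98(c=1) 58(c=3) 26(c=10)]
  15. access 26: HIT, count now 11. Cache: [98(c=1) 58(c=3) 26(c=11)]
Total: 12 hits, 3 misses, 0 evictions

Hit rate = 12/15 = 4/5

Answer: 4/5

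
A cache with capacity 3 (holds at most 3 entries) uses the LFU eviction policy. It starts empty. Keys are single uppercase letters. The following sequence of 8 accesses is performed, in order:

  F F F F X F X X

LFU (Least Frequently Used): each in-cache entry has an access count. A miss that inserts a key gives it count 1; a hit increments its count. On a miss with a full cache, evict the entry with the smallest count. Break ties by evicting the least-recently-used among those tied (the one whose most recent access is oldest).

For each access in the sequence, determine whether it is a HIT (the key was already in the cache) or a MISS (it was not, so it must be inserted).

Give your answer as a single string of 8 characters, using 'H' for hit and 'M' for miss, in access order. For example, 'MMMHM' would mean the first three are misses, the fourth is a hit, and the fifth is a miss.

Answer: MHHHMHHH

Derivation:
LFU simulation (capacity=3):
  1. access F: MISS. Cache: [F(c=1)]
  2. access F: HIT, count now 2. Cache: [F(c=2)]
  3. access F: HIT, count now 3. Cache: [F(c=3)]
  4. access F: HIT, count now 4. Cache: [F(c=4)]
  5. access X: MISS. Cache: [X(c=1) F(c=4)]
  6. access F: HIT, count now 5. Cache: [X(c=1) F(c=5)]
  7. access X: HIT, count now 2. Cache: [X(c=2) F(c=5)]
  8. access X: HIT, count now 3. Cache: [X(c=3) F(c=5)]
Total: 6 hits, 2 misses, 0 evictions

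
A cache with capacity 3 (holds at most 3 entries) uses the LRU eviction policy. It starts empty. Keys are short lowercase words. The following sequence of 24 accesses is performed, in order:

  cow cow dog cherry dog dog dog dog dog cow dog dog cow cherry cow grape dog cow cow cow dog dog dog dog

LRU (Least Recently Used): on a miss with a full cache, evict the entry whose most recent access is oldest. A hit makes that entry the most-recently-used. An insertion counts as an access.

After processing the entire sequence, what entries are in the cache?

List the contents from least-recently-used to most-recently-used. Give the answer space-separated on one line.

Answer: grape cow dog

Derivation:
LRU simulation (capacity=3):
  1. access cow: MISS. Cache (LRU->MRU): [cow]
  2. access cow: HIT. Cache (LRU->MRU): [cow]
  3. access dog: MISS. Cache (LRU->MRU): [cow dog]
  4. access cherry: MISS. Cache (LRU->MRU): [cow dog cherry]
  5. access dog: HIT. Cache (LRU->MRU): [cow cherry dog]
  6. access dog: HIT. Cache (LRU->MRU): [cow cherry dog]
  7. access dog: HIT. Cache (LRU->MRU): [cow cherry dog]
  8. access dog: HIT. Cache (LRU->MRU): [cow cherry dog]
  9. access dog: HIT. Cache (LRU->MRU): [cow cherry dog]
  10. access cow: HIT. Cache (LRU->MRU): [cherry dog cow]
  11. access dog: HIT. Cache (LRU->MRU): [cherry cow dog]
  12. access dog: HIT. Cache (LRU->MRU): [cherry cow dog]
  13. access cow: HIT. Cache (LRU->MRU): [cherry dog cow]
  14. access cherry: HIT. Cache (LRU->MRU): [dog cow cherry]
  15. access cow: HIT. Cache (LRU->MRU): [dog cherry cow]
  16. access grape: MISS, evict dog. Cache (LRU->MRU): [cherry cow grape]
  17. access dog: MISS, evict cherry. Cache (LRU->MRU): [cow grape dog]
  18. access cow: HIT. Cache (LRU->MRU): [grape dog cow]
  19. access cow: HIT. Cache (LRU->MRU): [grape dog cow]
  20. access cow: HIT. Cache (LRU->MRU): [grape dog cow]
  21. access dog: HIT. Cache (LRU->MRU): [grape cow dog]
  22. access dog: HIT. Cache (LRU->MRU): [grape cow dog]
  23. access dog: HIT. Cache (LRU->MRU): [grape cow dog]
  24. access dog: HIT. Cache (LRU->MRU): [grape cow dog]
Total: 19 hits, 5 misses, 2 evictions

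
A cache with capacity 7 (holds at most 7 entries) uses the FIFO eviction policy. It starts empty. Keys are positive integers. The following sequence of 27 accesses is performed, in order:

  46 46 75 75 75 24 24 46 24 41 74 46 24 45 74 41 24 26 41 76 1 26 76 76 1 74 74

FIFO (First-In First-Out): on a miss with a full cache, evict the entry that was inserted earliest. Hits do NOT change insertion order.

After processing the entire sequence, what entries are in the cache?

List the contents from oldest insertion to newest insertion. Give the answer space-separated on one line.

Answer: 24 41 74 45 26 76 1

Derivation:
FIFO simulation (capacity=7):
  1. access 46: MISS. Cache (old->new): [46]
  2. access 46: HIT. Cache (old->new): [46]
  3. access 75: MISS. Cache (old->new): [46 75]
  4. access 75: HIT. Cache (old->new): [46 75]
  5. access 75: HIT. Cache (old->new): [46 75]
  6. access 24: MISS. Cache (old->new): [46 75 24]
  7. access 24: HIT. Cache (old->new): [46 75 24]
  8. access 46: HIT. Cache (old->new): [46 75 24]
  9. access 24: HIT. Cache (old->new): [46 75 24]
  10. access 41: MISS. Cache (old->new): [46 75 24 41]
  11. access 74: MISS. Cache (old->new): [46 75 24 41 74]
  12. access 46: HIT. Cache (old->new): [46 75 24 41 74]
  13. access 24: HIT. Cache (old->new): [46 75 24 41 74]
  14. access 45: MISS. Cache (old->new): [46 75 24 41 74 45]
  15. access 74: HIT. Cache (old->new): [46 75 24 41 74 45]
  16. access 41: HIT. Cache (old->new): [46 75 24 41 74 45]
  17. access 24: HIT. Cache (old->new): [46 75 24 41 74 45]
  18. access 26: MISS. Cache (old->new): [46 75 24 41 74 45 26]
  19. access 41: HIT. Cache (old->new): [46 75 24 41 74 45 26]
  20. access 76: MISS, evict 46. Cache (old->new): [75 24 41 74 45 26 76]
  21. access 1: MISS, evict 75. Cache (old->new): [24 41 74 45 26 76 1]
  22. access 26: HIT. Cache (old->new): [24 41 74 45 26 76 1]
  23. access 76: HIT. Cache (old->new): [24 41 74 45 26 76 1]
  24. access 76: HIT. Cache (old->new): [24 41 74 45 26 76 1]
  25. access 1: HIT. Cache (old->new): [24 41 74 45 26 76 1]
  26. access 74: HIT. Cache (old->new): [24 41 74 45 26 76 1]
  27. access 74: HIT. Cache (old->new): [24 41 74 45 26 76 1]
Total: 18 hits, 9 misses, 2 evictions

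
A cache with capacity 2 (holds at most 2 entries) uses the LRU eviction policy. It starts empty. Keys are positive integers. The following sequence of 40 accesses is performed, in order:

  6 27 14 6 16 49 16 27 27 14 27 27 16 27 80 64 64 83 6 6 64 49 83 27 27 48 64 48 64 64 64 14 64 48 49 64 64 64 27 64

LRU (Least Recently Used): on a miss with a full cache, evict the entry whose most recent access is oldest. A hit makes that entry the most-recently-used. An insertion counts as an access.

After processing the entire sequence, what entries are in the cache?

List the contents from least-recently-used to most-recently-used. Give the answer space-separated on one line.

LRU simulation (capacity=2):
  1. access 6: MISS. Cache (LRU->MRU): [6]
  2. access 27: MISS. Cache (LRU->MRU): [6 27]
  3. access 14: MISS, evict 6. Cache (LRU->MRU): [27 14]
  4. access 6: MISS, evict 27. Cache (LRU->MRU): [14 6]
  5. access 16: MISS, evict 14. Cache (LRU->MRU): [6 16]
  6. access 49: MISS, evict 6. Cache (LRU->MRU): [16 49]
  7. access 16: HIT. Cache (LRU->MRU): [49 16]
  8. access 27: MISS, evict 49. Cache (LRU->MRU): [16 27]
  9. access 27: HIT. Cache (LRU->MRU): [16 27]
  10. access 14: MISS, evict 16. Cache (LRU->MRU): [27 14]
  11. access 27: HIT. Cache (LRU->MRU): [14 27]
  12. access 27: HIT. Cache (LRU->MRU): [14 27]
  13. access 16: MISS, evict 14. Cache (LRU->MRU): [27 16]
  14. access 27: HIT. Cache (LRU->MRU): [16 27]
  15. access 80: MISS, evict 16. Cache (LRU->MRU): [27 80]
  16. access 64: MISS, evict 27. Cache (LRU->MRU): [80 64]
  17. access 64: HIT. Cache (LRU->MRU): [80 64]
  18. access 83: MISS, evict 80. Cache (LRU->MRU): [64 83]
  19. access 6: MISS, evict 64. Cache (LRU->MRU): [83 6]
  20. access 6: HIT. Cache (LRU->MRU): [83 6]
  21. access 64: MISS, evict 83. Cache (LRU->MRU): [6 64]
  22. access 49: MISS, evict 6. Cache (LRU->MRU): [64 49]
  23. access 83: MISS, evict 64. Cache (LRU->MRU): [49 83]
  24. access 27: MISS, evict 49. Cache (LRU->MRU): [83 27]
  25. access 27: HIT. Cache (LRU->MRU): [83 27]
  26. access 48: MISS, evict 83. Cache (LRU->MRU): [27 48]
  27. access 64: MISS, evict 27. Cache (LRU->MRU): [48 64]
  28. access 48: HIT. Cache (LRU->MRU): [64 48]
  29. access 64: HIT. Cache (LRU->MRU): [48 64]
  30. access 64: HIT. Cache (LRU->MRU): [48 64]
  31. access 64: HIT. Cache (LRU->MRU): [48 64]
  32. access 14: MISS, evict 48. Cache (LRU->MRU): [64 14]
  33. access 64: HIT. Cache (LRU->MRU): [14 64]
  34. access 48: MISS, evict 14. Cache (LRU->MRU): [64 48]
  35. access 49: MISS, evict 64. Cache (LRU->MRU): [48 49]
  36. access 64: MISS, evict 48. Cache (LRU->MRU): [49 64]
  37. access 64: HIT. Cache (LRU->MRU): [49 64]
  38. access 64: HIT. Cache (LRU->MRU): [49 64]
  39. access 27: MISS, evict 49. Cache (LRU->MRU): [64 27]
  40. access 64: HIT. Cache (LRU->MRU): [27 64]
Total: 16 hits, 24 misses, 22 evictions

Answer: 27 64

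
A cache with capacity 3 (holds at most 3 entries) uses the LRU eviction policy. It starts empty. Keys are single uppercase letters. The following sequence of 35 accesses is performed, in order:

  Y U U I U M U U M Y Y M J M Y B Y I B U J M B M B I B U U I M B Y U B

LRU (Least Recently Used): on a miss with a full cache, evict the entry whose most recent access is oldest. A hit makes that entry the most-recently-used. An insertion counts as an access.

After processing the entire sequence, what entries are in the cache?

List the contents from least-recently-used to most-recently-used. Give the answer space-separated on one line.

LRU simulation (capacity=3):
  1. access Y: MISS. Cache (LRU->MRU): [Y]
  2. access U: MISS. Cache (LRU->MRU): [Y U]
  3. access U: HIT. Cache (LRU->MRU): [Y U]
  4. access I: MISS. Cache (LRU->MRU): [Y U I]
  5. access U: HIT. Cache (LRU->MRU): [Y I U]
  6. access M: MISS, evict Y. Cache (LRU->MRU): [I U M]
  7. access U: HIT. Cache (LRU->MRU): [I M U]
  8. access U: HIT. Cache (LRU->MRU): [I M U]
  9. access M: HIT. Cache (LRU->MRU): [I U M]
  10. access Y: MISS, evict I. Cache (LRU->MRU): [U M Y]
  11. access Y: HIT. Cache (LRU->MRU): [U M Y]
  12. access M: HIT. Cache (LRU->MRU): [U Y M]
  13. access J: MISS, evict U. Cache (LRU->MRU): [Y M J]
  14. access M: HIT. Cache (LRU->MRU): [Y J M]
  15. access Y: HIT. Cache (LRU->MRU): [J M Y]
  16. access B: MISS, evict J. Cache (LRU->MRU): [M Y B]
  17. access Y: HIT. Cache (LRU->MRU): [M B Y]
  18. access I: MISS, evict M. Cache (LRU->MRU): [B Y I]
  19. access B: HIT. Cache (LRU->MRU): [Y I B]
  20. access U: MISS, evict Y. Cache (LRU->MRU): [I B U]
  21. access J: MISS, evict I. Cache (LRU->MRU): [B U J]
  22. access M: MISS, evict B. Cache (LRU->MRU): [U J M]
  23. access B: MISS, evict U. Cache (LRU->MRU): [J M B]
  24. access M: HIT. Cache (LRU->MRU): [J B M]
  25. access B: HIT. Cache (LRU->MRU): [J M B]
  26. access I: MISS, evict J. Cache (LRU->MRU): [M B I]
  27. access B: HIT. Cache (LRU->MRU): [M I B]
  28. access U: MISS, evict M. Cache (LRU->MRU): [I B U]
  29. access U: HIT. Cache (LRU->MRU): [I B U]
  30. access I: HIT. Cache (LRU->MRU): [B U I]
  31. access M: MISS, evict B. Cache (LRU->MRU): [U I M]
  32. access B: MISS, evict U. Cache (LRU->MRU): [I M B]
  33. access Y: MISS, evict I. Cache (LRU->MRU): [M B Y]
  34. access U: MISS, evict M. Cache (LRU->MRU): [B Y U]
  35. access B: HIT. Cache (LRU->MRU): [Y U B]
Total: 17 hits, 18 misses, 15 evictions

Answer: Y U B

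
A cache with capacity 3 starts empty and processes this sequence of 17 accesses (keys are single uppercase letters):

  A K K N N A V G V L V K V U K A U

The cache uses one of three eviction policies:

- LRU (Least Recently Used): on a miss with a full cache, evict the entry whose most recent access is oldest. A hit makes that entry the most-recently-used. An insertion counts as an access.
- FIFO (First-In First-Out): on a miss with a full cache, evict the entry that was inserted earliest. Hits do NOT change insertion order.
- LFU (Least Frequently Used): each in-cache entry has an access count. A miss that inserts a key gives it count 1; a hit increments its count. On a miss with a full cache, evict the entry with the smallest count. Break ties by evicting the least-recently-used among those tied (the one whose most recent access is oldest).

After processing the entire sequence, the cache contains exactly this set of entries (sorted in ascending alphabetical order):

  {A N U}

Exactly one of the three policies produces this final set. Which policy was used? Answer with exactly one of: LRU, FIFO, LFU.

Simulating under each policy and comparing final sets:
  LRU: final set = {A K U} -> differs
  FIFO: final set = {A U V} -> differs
  LFU: final set = {A N U} -> MATCHES target
Only LFU produces the target set.

Answer: LFU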